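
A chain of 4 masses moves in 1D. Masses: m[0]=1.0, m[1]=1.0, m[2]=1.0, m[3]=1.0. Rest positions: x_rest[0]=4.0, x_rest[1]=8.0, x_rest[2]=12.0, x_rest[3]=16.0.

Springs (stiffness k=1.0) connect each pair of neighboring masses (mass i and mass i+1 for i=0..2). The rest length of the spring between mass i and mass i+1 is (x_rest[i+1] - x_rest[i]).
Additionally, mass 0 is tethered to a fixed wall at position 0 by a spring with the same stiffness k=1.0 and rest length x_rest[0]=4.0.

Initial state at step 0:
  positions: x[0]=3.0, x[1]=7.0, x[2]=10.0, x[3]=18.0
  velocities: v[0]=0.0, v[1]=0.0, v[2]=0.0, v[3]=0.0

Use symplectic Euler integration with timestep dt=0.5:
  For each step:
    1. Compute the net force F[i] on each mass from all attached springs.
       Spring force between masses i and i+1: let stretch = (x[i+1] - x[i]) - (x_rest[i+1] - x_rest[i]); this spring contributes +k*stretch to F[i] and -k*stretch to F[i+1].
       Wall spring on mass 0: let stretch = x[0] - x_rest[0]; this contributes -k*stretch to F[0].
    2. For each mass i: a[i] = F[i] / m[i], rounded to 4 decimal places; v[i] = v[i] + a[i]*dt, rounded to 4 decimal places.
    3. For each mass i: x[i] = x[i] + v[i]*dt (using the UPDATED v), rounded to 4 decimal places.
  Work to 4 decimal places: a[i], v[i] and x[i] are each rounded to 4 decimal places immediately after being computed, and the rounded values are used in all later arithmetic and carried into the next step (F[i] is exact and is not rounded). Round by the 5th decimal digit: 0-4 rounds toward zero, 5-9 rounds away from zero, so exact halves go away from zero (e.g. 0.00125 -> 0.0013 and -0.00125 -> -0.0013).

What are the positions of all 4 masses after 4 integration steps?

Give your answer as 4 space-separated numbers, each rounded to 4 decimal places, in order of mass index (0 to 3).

Step 0: x=[3.0000 7.0000 10.0000 18.0000] v=[0.0000 0.0000 0.0000 0.0000]
Step 1: x=[3.2500 6.7500 11.2500 17.0000] v=[0.5000 -0.5000 2.5000 -2.0000]
Step 2: x=[3.5625 6.7500 12.8125 15.5625] v=[0.6250 0.0000 3.1250 -2.8750]
Step 3: x=[3.7813 7.4688 13.5469 14.4375] v=[0.4375 1.4375 1.4688 -2.2500]
Step 4: x=[3.9766 8.7852 12.9844 14.0899] v=[0.3906 2.6328 -1.1250 -0.6953]

Answer: 3.9766 8.7852 12.9844 14.0899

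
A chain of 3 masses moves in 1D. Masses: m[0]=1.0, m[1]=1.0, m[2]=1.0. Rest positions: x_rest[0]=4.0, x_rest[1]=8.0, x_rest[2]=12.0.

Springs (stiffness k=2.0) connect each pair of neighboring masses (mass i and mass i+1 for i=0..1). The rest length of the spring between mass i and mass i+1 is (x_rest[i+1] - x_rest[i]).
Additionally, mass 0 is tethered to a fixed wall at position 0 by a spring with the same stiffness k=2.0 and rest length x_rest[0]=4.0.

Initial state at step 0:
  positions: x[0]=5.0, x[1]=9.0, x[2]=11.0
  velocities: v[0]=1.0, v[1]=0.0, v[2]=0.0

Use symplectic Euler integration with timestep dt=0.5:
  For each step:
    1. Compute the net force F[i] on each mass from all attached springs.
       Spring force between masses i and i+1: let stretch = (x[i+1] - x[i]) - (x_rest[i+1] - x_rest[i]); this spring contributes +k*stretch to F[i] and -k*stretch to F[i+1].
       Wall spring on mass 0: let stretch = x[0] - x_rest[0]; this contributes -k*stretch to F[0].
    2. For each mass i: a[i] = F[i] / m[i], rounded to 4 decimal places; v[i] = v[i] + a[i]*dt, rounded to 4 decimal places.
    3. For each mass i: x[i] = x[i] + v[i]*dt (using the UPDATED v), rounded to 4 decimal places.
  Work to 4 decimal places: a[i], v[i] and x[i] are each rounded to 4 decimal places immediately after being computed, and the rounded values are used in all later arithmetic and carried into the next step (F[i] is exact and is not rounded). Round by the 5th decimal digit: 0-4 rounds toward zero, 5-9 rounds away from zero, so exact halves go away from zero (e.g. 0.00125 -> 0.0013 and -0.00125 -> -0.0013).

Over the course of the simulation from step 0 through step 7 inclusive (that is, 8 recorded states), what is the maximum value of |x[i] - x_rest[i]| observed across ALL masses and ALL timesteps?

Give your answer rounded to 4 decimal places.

Answer: 1.6563

Derivation:
Step 0: x=[5.0000 9.0000 11.0000] v=[1.0000 0.0000 0.0000]
Step 1: x=[5.0000 8.0000 12.0000] v=[0.0000 -2.0000 2.0000]
Step 2: x=[4.0000 7.5000 13.0000] v=[-2.0000 -1.0000 2.0000]
Step 3: x=[2.7500 8.0000 13.2500] v=[-2.5000 1.0000 0.5000]
Step 4: x=[2.7500 8.5000 12.8750] v=[0.0000 1.0000 -0.7500]
Step 5: x=[4.2500 8.3125 12.3125] v=[3.0000 -0.3750 -1.1250]
Step 6: x=[5.6563 8.0938 11.7500] v=[2.8125 -0.4375 -1.1250]
Step 7: x=[5.4532 8.4844 11.3594] v=[-0.4063 0.7812 -0.7812]
Max displacement = 1.6563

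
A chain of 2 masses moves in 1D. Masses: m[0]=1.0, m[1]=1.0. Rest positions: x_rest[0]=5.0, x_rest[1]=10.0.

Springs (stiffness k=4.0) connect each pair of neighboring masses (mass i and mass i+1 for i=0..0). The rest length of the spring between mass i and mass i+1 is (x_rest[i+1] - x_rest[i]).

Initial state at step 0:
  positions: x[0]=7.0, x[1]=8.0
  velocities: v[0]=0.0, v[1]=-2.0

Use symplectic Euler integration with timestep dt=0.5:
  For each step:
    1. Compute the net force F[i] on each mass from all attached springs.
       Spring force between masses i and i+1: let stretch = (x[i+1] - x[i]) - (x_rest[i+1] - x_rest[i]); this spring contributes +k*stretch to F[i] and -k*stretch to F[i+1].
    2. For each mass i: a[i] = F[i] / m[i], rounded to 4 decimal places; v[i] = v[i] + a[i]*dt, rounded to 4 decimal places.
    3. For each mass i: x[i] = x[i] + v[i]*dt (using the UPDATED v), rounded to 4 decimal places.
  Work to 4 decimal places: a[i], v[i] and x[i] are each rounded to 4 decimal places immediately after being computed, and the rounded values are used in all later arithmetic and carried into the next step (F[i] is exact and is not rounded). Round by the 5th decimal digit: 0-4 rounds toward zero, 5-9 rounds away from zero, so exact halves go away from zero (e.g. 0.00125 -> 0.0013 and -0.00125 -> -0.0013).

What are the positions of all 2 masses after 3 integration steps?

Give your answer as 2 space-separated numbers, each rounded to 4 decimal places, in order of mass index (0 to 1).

Answer: 5.0000 7.0000

Derivation:
Step 0: x=[7.0000 8.0000] v=[0.0000 -2.0000]
Step 1: x=[3.0000 11.0000] v=[-8.0000 6.0000]
Step 2: x=[2.0000 11.0000] v=[-2.0000 0.0000]
Step 3: x=[5.0000 7.0000] v=[6.0000 -8.0000]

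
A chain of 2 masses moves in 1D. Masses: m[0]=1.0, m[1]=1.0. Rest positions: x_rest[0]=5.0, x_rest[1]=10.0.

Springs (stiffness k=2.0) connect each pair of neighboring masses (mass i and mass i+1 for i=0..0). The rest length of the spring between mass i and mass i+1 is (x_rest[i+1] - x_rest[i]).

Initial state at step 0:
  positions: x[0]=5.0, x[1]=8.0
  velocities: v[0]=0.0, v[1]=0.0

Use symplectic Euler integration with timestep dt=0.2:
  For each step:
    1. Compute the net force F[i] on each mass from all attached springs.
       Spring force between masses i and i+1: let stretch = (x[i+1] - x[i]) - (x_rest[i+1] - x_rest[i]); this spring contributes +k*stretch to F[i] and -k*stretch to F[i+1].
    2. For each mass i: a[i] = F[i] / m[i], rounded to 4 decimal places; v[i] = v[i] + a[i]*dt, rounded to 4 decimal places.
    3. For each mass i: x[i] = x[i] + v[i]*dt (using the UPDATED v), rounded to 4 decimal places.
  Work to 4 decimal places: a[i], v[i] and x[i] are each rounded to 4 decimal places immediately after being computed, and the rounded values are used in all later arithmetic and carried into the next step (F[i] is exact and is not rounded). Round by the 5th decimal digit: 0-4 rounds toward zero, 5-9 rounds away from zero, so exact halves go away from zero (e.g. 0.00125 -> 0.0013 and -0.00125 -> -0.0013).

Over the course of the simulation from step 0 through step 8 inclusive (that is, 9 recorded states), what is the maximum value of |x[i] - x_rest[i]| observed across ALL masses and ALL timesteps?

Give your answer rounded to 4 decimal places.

Step 0: x=[5.0000 8.0000] v=[0.0000 0.0000]
Step 1: x=[4.8400 8.1600] v=[-0.8000 0.8000]
Step 2: x=[4.5456 8.4544] v=[-1.4720 1.4720]
Step 3: x=[4.1639 8.8361] v=[-1.9085 1.9085]
Step 4: x=[3.7560 9.2440] v=[-2.0396 2.0396]
Step 5: x=[3.3871 9.6129] v=[-1.8444 1.8444]
Step 6: x=[3.1163 9.8837] v=[-1.3541 1.3541]
Step 7: x=[2.9869 10.0131] v=[-0.6471 0.6471]
Step 8: x=[3.0196 9.9804] v=[0.1634 -0.1634]
Max displacement = 2.0131

Answer: 2.0131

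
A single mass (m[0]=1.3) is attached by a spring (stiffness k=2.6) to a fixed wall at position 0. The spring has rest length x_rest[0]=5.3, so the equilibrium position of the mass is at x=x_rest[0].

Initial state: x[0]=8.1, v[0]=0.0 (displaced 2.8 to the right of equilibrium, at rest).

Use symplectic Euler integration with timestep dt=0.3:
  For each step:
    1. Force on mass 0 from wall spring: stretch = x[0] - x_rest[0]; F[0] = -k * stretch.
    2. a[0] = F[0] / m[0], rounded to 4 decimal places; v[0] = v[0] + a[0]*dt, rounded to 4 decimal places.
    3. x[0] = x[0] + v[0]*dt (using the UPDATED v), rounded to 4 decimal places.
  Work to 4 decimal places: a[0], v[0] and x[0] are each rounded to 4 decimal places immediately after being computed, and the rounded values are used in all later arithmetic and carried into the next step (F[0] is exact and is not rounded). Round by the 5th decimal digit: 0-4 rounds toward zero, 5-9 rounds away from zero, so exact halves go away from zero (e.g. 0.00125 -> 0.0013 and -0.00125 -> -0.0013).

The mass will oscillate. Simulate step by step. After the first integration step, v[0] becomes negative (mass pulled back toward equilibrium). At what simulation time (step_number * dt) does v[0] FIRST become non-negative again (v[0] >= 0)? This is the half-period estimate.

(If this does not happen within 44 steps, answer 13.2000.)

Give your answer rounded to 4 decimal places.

Answer: 2.4000

Derivation:
Step 0: x=[8.1000] v=[0.0000]
Step 1: x=[7.5960] v=[-1.6800]
Step 2: x=[6.6787] v=[-3.0576]
Step 3: x=[5.5133] v=[-3.8848]
Step 4: x=[4.3095] v=[-4.0128]
Step 5: x=[3.2840] v=[-3.4185]
Step 6: x=[2.6213] v=[-2.2089]
Step 7: x=[2.4408] v=[-0.6017]
Step 8: x=[2.7749] v=[1.1138]
First v>=0 after going negative at step 8, time=2.4000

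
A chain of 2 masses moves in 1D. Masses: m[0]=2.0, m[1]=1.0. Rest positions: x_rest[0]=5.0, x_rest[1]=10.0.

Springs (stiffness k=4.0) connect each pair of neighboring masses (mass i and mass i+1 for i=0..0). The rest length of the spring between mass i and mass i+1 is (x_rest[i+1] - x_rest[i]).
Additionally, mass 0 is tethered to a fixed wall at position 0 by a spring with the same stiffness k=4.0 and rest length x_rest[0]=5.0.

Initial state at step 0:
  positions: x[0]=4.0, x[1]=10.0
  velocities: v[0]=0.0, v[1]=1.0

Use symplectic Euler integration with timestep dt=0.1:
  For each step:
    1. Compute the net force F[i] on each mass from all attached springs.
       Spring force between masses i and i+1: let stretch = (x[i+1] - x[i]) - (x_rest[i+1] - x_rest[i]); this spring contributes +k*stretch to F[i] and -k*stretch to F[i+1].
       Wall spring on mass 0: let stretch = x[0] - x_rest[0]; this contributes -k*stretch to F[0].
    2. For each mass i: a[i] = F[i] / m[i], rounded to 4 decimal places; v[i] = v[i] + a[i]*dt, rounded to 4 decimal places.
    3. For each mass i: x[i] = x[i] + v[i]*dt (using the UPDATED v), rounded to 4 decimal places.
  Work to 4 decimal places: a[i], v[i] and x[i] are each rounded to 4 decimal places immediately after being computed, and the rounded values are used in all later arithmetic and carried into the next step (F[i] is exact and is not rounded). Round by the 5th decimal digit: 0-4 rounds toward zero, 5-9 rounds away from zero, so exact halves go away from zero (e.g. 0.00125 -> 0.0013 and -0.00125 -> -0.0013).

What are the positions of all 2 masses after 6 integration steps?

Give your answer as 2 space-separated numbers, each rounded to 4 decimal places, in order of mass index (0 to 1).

Step 0: x=[4.0000 10.0000] v=[0.0000 1.0000]
Step 1: x=[4.0400 10.0600] v=[0.4000 0.6000]
Step 2: x=[4.1196 10.0792] v=[0.7960 0.1920]
Step 3: x=[4.2360 10.0600] v=[1.1640 -0.1918]
Step 4: x=[4.3842 10.0079] v=[1.4816 -0.5214]
Step 5: x=[4.5572 9.9308] v=[1.7295 -0.7709]
Step 6: x=[4.7465 9.8388] v=[1.8928 -0.9203]

Answer: 4.7465 9.8388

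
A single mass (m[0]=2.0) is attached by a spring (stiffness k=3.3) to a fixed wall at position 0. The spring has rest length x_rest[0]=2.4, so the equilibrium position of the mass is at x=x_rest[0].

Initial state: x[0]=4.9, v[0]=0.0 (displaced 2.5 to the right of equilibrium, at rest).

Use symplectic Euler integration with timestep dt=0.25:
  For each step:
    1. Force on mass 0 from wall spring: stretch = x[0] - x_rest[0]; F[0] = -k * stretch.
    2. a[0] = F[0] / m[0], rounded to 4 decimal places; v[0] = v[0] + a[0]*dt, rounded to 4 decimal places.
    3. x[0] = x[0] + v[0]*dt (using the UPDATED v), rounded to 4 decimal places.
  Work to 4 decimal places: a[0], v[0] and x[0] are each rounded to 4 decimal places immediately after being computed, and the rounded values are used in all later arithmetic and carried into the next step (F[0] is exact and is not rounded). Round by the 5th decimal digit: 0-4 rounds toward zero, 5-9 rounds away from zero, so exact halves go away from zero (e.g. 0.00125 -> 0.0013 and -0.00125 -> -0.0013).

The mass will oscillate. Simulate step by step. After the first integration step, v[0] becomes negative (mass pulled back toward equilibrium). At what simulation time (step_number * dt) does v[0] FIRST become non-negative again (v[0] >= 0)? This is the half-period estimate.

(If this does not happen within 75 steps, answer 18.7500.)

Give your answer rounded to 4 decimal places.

Answer: 2.5000

Derivation:
Step 0: x=[4.9000] v=[0.0000]
Step 1: x=[4.6422] v=[-1.0313]
Step 2: x=[4.1532] v=[-1.9562]
Step 3: x=[3.4834] v=[-2.6794]
Step 4: x=[2.7018] v=[-3.1263]
Step 5: x=[1.8891] v=[-3.2508]
Step 6: x=[1.1291] v=[-3.0401]
Step 7: x=[0.5001] v=[-2.5159]
Step 8: x=[0.0671] v=[-1.7322]
Step 9: x=[-0.1254] v=[-0.7699]
Step 10: x=[-0.0575] v=[0.2718]
First v>=0 after going negative at step 10, time=2.5000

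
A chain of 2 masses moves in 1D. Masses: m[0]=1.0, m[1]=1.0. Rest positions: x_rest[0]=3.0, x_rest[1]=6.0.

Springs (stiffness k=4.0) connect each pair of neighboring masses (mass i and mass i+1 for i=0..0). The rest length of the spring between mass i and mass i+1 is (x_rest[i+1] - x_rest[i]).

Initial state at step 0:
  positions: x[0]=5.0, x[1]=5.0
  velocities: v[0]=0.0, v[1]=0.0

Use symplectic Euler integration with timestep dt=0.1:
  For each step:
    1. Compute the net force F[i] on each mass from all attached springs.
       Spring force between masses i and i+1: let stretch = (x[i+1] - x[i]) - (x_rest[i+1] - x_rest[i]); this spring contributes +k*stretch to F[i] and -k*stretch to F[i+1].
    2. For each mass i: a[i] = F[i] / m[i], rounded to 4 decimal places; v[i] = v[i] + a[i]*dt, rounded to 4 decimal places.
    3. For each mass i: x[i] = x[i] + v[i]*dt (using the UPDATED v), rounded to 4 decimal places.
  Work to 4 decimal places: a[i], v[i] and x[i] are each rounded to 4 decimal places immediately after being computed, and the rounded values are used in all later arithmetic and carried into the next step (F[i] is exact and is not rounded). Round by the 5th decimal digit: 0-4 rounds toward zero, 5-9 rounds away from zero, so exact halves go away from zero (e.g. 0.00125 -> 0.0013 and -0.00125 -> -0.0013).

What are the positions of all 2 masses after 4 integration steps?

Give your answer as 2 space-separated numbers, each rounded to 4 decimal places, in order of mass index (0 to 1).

Answer: 3.9387 6.0614

Derivation:
Step 0: x=[5.0000 5.0000] v=[0.0000 0.0000]
Step 1: x=[4.8800 5.1200] v=[-1.2000 1.2000]
Step 2: x=[4.6496 5.3504] v=[-2.3040 2.3040]
Step 3: x=[4.3272 5.6728] v=[-3.2237 3.2237]
Step 4: x=[3.9387 6.0614] v=[-3.8855 3.8855]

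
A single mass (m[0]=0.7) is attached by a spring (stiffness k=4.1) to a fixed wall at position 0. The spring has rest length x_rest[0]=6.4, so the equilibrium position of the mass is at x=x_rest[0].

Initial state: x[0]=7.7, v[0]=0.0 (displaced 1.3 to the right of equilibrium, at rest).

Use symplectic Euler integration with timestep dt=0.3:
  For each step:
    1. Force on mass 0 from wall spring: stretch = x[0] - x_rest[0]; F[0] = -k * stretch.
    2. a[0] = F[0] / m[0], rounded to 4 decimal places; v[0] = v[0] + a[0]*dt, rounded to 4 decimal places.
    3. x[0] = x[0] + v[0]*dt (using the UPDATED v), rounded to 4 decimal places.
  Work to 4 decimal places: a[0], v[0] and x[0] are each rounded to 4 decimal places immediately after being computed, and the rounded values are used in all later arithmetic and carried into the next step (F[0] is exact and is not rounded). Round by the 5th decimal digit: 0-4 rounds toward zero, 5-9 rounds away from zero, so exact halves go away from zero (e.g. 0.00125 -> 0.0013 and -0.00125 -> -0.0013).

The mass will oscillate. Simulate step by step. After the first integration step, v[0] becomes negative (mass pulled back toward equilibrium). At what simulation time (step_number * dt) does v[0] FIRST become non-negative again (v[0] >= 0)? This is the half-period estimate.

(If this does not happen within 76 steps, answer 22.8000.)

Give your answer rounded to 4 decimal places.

Answer: 1.5000

Derivation:
Step 0: x=[7.7000] v=[0.0000]
Step 1: x=[7.0147] v=[-2.2843]
Step 2: x=[6.0054] v=[-3.3644]
Step 3: x=[5.2041] v=[-2.6710]
Step 4: x=[5.0332] v=[-0.5696]
Step 5: x=[5.5828] v=[1.8321]
First v>=0 after going negative at step 5, time=1.5000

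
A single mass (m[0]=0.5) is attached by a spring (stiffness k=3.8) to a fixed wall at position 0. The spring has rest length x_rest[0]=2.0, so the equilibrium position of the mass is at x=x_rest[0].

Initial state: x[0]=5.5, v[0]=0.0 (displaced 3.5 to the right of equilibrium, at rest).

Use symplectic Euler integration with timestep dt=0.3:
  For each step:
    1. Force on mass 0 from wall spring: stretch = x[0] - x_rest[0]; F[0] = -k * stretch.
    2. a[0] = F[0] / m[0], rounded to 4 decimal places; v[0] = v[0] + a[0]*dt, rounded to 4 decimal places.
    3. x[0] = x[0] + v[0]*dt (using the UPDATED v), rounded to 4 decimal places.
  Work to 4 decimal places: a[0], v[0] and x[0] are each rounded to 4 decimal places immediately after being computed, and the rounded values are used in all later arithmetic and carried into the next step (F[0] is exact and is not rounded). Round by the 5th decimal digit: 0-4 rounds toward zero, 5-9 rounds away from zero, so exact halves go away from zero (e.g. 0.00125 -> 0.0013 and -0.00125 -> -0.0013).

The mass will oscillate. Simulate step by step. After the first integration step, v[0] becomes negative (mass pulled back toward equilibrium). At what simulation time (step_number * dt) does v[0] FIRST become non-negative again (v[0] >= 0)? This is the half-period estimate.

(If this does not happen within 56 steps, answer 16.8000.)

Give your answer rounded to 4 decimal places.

Step 0: x=[5.5000] v=[0.0000]
Step 1: x=[3.1060] v=[-7.9800]
Step 2: x=[-0.0445] v=[-10.5017]
Step 3: x=[-1.7966] v=[-5.8402]
Step 4: x=[-0.9518] v=[2.8161]
First v>=0 after going negative at step 4, time=1.2000

Answer: 1.2000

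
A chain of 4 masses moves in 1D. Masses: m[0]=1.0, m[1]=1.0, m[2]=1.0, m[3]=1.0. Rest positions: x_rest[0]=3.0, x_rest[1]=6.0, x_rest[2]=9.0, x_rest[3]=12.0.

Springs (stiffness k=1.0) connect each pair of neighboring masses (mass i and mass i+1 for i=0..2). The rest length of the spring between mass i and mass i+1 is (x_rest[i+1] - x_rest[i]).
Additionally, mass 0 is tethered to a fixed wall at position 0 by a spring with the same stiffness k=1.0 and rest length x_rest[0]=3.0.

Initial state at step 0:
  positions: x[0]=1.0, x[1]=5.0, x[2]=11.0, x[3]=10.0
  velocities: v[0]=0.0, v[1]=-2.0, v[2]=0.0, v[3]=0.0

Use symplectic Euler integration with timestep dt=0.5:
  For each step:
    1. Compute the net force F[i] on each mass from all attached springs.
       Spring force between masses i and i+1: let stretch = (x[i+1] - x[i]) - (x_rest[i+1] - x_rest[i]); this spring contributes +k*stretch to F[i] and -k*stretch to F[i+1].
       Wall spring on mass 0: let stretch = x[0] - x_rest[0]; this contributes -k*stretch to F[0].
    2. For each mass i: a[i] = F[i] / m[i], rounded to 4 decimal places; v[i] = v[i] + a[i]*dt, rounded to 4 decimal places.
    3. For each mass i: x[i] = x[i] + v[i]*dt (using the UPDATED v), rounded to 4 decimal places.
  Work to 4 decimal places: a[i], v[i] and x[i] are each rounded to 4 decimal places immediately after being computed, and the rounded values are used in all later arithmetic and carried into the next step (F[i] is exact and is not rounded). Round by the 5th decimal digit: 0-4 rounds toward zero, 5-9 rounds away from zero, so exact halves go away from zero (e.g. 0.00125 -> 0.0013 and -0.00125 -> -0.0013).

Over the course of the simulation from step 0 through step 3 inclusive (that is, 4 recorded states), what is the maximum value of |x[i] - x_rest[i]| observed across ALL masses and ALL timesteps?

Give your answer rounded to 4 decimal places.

Step 0: x=[1.0000 5.0000 11.0000 10.0000] v=[0.0000 -2.0000 0.0000 0.0000]
Step 1: x=[1.7500 4.5000 9.2500 11.0000] v=[1.5000 -1.0000 -3.5000 2.0000]
Step 2: x=[2.7500 4.5000 6.7500 12.3125] v=[2.0000 0.0000 -5.0000 2.6250]
Step 3: x=[3.5000 4.6250 5.0781 12.9844] v=[1.5000 0.2500 -3.3438 1.3438]
Max displacement = 3.9219

Answer: 3.9219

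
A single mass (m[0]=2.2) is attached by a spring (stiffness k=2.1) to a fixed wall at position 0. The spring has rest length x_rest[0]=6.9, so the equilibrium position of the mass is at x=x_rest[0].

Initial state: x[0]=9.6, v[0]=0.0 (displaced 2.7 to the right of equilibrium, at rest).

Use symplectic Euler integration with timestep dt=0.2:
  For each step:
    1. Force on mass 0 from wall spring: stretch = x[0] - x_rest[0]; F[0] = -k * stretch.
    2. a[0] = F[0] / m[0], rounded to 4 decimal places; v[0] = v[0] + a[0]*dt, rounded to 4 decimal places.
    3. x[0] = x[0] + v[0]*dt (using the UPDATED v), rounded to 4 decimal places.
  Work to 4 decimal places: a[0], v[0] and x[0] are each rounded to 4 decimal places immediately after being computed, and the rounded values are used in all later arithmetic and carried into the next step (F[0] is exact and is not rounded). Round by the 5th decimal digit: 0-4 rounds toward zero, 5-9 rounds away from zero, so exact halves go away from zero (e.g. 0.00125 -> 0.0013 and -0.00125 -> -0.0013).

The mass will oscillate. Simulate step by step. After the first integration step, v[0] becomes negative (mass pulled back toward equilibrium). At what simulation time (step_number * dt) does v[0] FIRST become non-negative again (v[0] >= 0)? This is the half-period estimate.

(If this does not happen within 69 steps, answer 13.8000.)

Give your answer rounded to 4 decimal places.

Step 0: x=[9.6000] v=[0.0000]
Step 1: x=[9.4969] v=[-0.5155]
Step 2: x=[9.2946] v=[-1.0113]
Step 3: x=[9.0009] v=[-1.4685]
Step 4: x=[8.6270] v=[-1.8696]
Step 5: x=[8.1871] v=[-2.1993]
Step 6: x=[7.6981] v=[-2.4450]
Step 7: x=[7.1786] v=[-2.5974]
Step 8: x=[6.6485] v=[-2.6506]
Step 9: x=[6.1280] v=[-2.6026]
Step 10: x=[5.6370] v=[-2.4552]
Step 11: x=[5.1942] v=[-2.2141]
Step 12: x=[4.8165] v=[-1.8884]
Step 13: x=[4.5184] v=[-1.4906]
Step 14: x=[4.3112] v=[-1.0359]
Step 15: x=[4.2029] v=[-0.5417]
Step 16: x=[4.1975] v=[-0.0268]
Step 17: x=[4.2953] v=[0.4891]
First v>=0 after going negative at step 17, time=3.4000

Answer: 3.4000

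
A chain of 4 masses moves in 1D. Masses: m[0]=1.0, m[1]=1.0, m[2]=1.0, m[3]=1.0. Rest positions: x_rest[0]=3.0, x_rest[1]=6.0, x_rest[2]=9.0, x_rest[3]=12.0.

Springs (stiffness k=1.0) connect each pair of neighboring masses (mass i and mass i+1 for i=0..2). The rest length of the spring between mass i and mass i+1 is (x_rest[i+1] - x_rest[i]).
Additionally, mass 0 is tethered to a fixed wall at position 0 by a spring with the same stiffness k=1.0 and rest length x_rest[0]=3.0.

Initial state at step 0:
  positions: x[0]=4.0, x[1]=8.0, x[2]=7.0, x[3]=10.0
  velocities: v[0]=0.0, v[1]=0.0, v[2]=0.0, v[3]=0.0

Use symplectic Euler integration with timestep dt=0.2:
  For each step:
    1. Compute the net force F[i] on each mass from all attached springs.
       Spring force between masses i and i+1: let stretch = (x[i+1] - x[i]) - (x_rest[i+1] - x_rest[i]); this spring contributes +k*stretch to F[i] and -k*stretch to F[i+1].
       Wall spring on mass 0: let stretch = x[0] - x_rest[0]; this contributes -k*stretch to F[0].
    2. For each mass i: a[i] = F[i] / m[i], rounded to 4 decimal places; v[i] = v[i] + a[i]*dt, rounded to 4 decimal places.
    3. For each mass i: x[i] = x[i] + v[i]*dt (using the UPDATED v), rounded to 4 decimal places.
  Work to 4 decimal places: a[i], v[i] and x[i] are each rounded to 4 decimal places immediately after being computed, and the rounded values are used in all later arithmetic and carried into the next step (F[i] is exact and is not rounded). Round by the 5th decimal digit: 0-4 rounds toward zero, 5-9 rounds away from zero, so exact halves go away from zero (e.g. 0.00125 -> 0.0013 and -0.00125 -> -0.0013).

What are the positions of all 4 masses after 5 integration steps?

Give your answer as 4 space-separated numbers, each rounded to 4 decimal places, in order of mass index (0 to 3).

Answer: 3.7609 5.7052 8.7474 10.1949

Derivation:
Step 0: x=[4.0000 8.0000 7.0000 10.0000] v=[0.0000 0.0000 0.0000 0.0000]
Step 1: x=[4.0000 7.8000 7.1600 10.0000] v=[0.0000 -1.0000 0.8000 0.0000]
Step 2: x=[3.9920 7.4224 7.4592 10.0064] v=[-0.0400 -1.8880 1.4960 0.0320]
Step 3: x=[3.9615 6.9091 7.8588 10.0309] v=[-0.1523 -2.5667 1.9981 0.1226]
Step 4: x=[3.8905 6.3158 8.3073 10.0885] v=[-0.3551 -2.9663 2.2426 0.2882]
Step 5: x=[3.7609 5.7052 8.7474 10.1949] v=[-0.6481 -3.0531 2.2005 0.5320]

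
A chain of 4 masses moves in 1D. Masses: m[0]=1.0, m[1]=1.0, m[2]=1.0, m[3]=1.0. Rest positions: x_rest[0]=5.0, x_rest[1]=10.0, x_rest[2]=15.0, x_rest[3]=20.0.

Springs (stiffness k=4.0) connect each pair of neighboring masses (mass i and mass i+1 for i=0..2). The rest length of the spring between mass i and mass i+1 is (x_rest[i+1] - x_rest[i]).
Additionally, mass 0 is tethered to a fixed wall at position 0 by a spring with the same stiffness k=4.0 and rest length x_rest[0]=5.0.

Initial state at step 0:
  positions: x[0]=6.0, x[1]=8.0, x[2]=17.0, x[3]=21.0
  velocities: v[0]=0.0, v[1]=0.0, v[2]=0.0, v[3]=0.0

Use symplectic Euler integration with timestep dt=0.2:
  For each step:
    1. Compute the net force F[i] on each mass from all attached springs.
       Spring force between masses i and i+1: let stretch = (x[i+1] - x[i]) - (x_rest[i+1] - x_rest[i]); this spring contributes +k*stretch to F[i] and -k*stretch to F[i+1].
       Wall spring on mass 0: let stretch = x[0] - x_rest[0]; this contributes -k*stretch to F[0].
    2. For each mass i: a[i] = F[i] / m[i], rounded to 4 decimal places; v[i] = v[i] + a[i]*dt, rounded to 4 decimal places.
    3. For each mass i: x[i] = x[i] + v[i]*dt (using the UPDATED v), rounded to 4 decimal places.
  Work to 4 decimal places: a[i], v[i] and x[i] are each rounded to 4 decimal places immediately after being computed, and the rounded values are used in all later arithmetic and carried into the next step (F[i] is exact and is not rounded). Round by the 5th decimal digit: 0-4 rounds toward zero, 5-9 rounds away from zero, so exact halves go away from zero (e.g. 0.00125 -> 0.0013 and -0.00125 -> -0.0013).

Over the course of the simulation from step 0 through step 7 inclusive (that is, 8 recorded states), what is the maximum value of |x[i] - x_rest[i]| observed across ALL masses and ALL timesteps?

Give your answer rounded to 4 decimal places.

Step 0: x=[6.0000 8.0000 17.0000 21.0000] v=[0.0000 0.0000 0.0000 0.0000]
Step 1: x=[5.3600 9.1200 16.2000 21.1600] v=[-3.2000 5.6000 -4.0000 0.8000]
Step 2: x=[4.4640 10.7712 15.0608 21.3264] v=[-4.4800 8.2560 -5.6960 0.8320]
Step 3: x=[3.8629 12.0996 14.2378 21.2903] v=[-3.0054 6.6419 -4.1152 -0.1805]
Step 4: x=[3.9616 12.4522 14.2010 20.9258] v=[0.4936 1.7631 -0.1838 -1.8225]
Step 5: x=[4.7850 11.7261 14.9604 20.2853] v=[4.1168 -3.6303 3.7970 -3.2023]
Step 6: x=[5.9533 10.4070 16.0543 19.5929] v=[5.8417 -6.5957 5.4695 -3.4622]
Step 7: x=[6.8817 9.2788 16.8108 19.1343] v=[4.6420 -5.6408 3.7825 -2.2931]
Max displacement = 2.4522

Answer: 2.4522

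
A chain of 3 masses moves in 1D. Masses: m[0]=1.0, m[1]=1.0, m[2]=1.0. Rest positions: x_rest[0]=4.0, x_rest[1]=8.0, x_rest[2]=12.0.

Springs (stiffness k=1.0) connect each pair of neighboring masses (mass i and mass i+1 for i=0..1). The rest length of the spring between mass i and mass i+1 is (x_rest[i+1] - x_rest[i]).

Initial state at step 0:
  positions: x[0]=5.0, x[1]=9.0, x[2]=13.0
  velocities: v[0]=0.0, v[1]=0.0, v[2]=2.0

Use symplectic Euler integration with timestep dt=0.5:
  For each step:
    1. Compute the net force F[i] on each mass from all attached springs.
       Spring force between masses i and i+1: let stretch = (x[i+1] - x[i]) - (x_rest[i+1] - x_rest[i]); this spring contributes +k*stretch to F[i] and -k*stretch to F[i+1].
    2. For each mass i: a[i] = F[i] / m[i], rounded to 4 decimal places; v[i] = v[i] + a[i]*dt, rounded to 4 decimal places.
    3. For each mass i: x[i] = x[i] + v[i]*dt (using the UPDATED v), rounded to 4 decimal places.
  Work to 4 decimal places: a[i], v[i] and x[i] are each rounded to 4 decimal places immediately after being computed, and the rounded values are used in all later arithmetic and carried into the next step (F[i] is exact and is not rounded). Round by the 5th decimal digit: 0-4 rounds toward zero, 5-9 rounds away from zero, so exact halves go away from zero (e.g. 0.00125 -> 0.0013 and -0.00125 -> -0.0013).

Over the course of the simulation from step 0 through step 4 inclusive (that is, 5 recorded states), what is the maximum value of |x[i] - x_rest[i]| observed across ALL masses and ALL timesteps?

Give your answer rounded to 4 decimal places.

Answer: 3.1719

Derivation:
Step 0: x=[5.0000 9.0000 13.0000] v=[0.0000 0.0000 2.0000]
Step 1: x=[5.0000 9.0000 14.0000] v=[0.0000 0.0000 2.0000]
Step 2: x=[5.0000 9.2500 14.7500] v=[0.0000 0.5000 1.5000]
Step 3: x=[5.0625 9.8125 15.1250] v=[0.1250 1.1250 0.7500]
Step 4: x=[5.3125 10.5157 15.1719] v=[0.5000 1.4063 0.0938]
Max displacement = 3.1719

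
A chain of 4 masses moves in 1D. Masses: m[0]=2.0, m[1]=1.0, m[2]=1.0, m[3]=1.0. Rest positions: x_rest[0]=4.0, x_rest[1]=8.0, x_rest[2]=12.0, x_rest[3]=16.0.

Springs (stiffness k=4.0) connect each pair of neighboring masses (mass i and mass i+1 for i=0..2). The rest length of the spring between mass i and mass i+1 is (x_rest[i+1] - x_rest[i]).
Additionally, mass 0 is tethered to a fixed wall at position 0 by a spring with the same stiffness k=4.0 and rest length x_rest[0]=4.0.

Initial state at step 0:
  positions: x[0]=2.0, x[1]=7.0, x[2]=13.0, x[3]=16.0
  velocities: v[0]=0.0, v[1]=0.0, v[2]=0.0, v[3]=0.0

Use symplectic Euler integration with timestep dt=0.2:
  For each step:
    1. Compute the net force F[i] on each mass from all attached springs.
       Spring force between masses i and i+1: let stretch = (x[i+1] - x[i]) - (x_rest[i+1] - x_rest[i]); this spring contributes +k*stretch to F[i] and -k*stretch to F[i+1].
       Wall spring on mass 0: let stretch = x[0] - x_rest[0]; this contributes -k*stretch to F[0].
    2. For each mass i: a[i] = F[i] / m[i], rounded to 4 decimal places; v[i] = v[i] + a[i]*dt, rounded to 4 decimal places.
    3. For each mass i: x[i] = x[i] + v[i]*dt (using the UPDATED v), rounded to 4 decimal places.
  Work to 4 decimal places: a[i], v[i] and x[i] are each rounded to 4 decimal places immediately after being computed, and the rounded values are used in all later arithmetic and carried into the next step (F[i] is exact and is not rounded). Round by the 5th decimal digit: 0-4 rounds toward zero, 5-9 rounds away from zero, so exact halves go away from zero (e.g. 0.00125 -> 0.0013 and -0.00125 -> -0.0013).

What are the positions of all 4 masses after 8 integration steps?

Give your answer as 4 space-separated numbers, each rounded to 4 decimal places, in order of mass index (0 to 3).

Answer: 5.5188 8.1522 11.9942 14.2221

Derivation:
Step 0: x=[2.0000 7.0000 13.0000 16.0000] v=[0.0000 0.0000 0.0000 0.0000]
Step 1: x=[2.2400 7.1600 12.5200 16.1600] v=[1.2000 0.8000 -2.4000 0.8000]
Step 2: x=[2.6944 7.3904 11.7648 16.3776] v=[2.2720 1.1520 -3.7760 1.0880]
Step 3: x=[3.3089 7.5693 11.0477 16.4972] v=[3.0726 0.8947 -3.5853 0.5978]
Step 4: x=[3.9995 7.6231 10.6460 16.3848] v=[3.4532 0.2691 -2.0084 -0.5618]
Step 5: x=[4.6601 7.5808 10.6789 15.9942] v=[3.3028 -0.2115 0.1643 -1.9528]
Step 6: x=[5.1815 7.5669 11.0665 15.3932] v=[2.6070 -0.0696 1.9381 -3.0050]
Step 7: x=[5.4792 7.7313 11.5865 14.7399] v=[1.4886 0.8218 2.5998 -3.2664]
Step 8: x=[5.5188 8.1522 11.9942 14.2221] v=[0.1978 2.1043 2.0384 -2.5891]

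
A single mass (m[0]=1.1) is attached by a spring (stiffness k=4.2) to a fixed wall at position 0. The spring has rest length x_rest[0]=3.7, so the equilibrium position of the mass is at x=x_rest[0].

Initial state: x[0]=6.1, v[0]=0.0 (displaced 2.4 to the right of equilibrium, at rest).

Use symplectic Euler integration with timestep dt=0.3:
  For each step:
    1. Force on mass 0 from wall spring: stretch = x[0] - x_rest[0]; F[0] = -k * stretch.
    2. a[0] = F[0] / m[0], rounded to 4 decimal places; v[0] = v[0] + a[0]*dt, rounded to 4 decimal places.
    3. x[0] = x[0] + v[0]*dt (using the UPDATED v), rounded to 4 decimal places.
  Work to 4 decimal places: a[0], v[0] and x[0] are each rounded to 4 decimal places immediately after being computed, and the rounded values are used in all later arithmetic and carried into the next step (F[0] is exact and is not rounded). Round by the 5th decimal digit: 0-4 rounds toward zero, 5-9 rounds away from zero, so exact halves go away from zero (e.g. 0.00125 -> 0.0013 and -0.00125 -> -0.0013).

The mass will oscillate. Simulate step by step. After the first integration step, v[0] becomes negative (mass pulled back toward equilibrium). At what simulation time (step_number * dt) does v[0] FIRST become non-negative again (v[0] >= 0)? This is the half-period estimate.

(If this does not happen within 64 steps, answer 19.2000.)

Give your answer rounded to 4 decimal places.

Answer: 1.8000

Derivation:
Step 0: x=[6.1000] v=[0.0000]
Step 1: x=[5.2753] v=[-2.7491]
Step 2: x=[3.9093] v=[-4.5535]
Step 3: x=[2.4713] v=[-4.7932]
Step 4: x=[1.4556] v=[-3.3858]
Step 5: x=[1.2111] v=[-0.8150]
Step 6: x=[1.8219] v=[2.0359]
First v>=0 after going negative at step 6, time=1.8000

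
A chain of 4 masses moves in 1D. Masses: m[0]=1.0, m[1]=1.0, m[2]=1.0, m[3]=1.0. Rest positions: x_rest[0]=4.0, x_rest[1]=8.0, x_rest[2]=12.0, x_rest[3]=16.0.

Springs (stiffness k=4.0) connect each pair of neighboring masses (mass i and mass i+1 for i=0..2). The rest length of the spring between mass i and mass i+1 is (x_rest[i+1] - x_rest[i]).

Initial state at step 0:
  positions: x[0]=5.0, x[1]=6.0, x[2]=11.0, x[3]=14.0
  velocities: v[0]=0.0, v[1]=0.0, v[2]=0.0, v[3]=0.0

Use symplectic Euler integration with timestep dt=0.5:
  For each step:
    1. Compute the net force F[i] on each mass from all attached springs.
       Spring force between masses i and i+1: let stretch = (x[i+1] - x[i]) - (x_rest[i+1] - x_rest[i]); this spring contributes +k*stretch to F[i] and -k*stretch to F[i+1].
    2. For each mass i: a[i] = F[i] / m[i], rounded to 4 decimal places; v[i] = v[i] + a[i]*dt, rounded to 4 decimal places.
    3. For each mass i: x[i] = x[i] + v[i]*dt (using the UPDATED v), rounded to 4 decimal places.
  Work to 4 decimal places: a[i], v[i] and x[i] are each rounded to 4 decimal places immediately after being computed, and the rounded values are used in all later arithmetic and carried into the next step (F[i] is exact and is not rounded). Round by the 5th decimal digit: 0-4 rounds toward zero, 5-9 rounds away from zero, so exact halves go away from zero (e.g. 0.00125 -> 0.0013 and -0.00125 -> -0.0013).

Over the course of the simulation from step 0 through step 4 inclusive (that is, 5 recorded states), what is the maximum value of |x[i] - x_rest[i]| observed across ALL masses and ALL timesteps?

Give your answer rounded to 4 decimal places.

Step 0: x=[5.0000 6.0000 11.0000 14.0000] v=[0.0000 0.0000 0.0000 0.0000]
Step 1: x=[2.0000 10.0000 9.0000 15.0000] v=[-6.0000 8.0000 -4.0000 2.0000]
Step 2: x=[3.0000 5.0000 14.0000 14.0000] v=[2.0000 -10.0000 10.0000 -2.0000]
Step 3: x=[2.0000 7.0000 10.0000 17.0000] v=[-2.0000 4.0000 -8.0000 6.0000]
Step 4: x=[2.0000 7.0000 10.0000 17.0000] v=[0.0000 0.0000 0.0000 0.0000]
Max displacement = 3.0000

Answer: 3.0000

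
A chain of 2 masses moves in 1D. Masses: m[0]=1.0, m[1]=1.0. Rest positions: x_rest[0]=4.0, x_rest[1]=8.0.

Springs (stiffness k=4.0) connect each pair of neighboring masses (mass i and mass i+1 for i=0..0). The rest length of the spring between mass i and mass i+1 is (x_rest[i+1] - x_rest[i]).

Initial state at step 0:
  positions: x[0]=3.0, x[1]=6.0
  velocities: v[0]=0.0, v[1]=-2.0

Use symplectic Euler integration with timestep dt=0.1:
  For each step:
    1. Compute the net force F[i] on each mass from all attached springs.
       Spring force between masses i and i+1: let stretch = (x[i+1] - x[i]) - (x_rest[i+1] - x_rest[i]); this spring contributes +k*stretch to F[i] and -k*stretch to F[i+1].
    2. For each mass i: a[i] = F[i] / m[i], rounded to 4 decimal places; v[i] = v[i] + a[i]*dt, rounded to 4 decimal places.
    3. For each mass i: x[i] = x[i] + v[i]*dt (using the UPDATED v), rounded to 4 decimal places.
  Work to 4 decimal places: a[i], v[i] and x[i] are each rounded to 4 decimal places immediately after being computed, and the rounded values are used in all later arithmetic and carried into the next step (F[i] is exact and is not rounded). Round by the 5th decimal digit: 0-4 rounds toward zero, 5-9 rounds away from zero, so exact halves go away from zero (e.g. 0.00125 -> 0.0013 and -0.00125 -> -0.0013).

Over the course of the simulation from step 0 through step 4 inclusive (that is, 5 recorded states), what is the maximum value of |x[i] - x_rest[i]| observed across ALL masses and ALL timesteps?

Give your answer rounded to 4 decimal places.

Answer: 2.3700

Derivation:
Step 0: x=[3.0000 6.0000] v=[0.0000 -2.0000]
Step 1: x=[2.9600 5.8400] v=[-0.4000 -1.6000]
Step 2: x=[2.8752 5.7248] v=[-0.8480 -1.1520]
Step 3: x=[2.7444 5.6556] v=[-1.3082 -0.6918]
Step 4: x=[2.5700 5.6300] v=[-1.7437 -0.2563]
Max displacement = 2.3700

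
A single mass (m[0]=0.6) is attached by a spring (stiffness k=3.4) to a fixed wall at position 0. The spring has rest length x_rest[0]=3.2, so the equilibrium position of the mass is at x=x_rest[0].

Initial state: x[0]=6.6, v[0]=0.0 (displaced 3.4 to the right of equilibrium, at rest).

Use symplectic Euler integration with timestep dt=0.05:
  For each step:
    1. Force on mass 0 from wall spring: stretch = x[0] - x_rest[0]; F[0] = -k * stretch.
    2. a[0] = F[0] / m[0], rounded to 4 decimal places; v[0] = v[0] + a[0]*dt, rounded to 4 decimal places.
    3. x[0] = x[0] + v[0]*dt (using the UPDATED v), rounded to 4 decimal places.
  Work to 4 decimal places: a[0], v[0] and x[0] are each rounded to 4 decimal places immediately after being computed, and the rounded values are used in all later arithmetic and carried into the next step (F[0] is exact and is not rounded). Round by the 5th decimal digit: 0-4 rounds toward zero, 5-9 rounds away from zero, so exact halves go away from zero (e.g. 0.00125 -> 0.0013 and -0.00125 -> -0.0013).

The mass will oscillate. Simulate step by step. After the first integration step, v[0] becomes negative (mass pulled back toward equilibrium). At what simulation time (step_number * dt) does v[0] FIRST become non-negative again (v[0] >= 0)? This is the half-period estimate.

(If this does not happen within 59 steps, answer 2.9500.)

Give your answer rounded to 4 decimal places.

Answer: 1.3500

Derivation:
Step 0: x=[6.6000] v=[0.0000]
Step 1: x=[6.5518] v=[-0.9633]
Step 2: x=[6.4562] v=[-1.9130]
Step 3: x=[6.3144] v=[-2.8356]
Step 4: x=[6.1285] v=[-3.7180]
Step 5: x=[5.9011] v=[-4.5477]
Step 6: x=[5.6355] v=[-5.3130]
Step 7: x=[5.3353] v=[-6.0031]
Step 8: x=[5.0049] v=[-6.6081]
Step 9: x=[4.6489] v=[-7.1195]
Step 10: x=[4.2724] v=[-7.5300]
Step 11: x=[3.8807] v=[-7.8338]
Step 12: x=[3.4794] v=[-8.0267]
Step 13: x=[3.0741] v=[-8.1059]
Step 14: x=[2.6706] v=[-8.0702]
Step 15: x=[2.2746] v=[-7.9202]
Step 16: x=[1.8917] v=[-7.6580]
Step 17: x=[1.5273] v=[-7.2873]
Step 18: x=[1.1866] v=[-6.8134]
Step 19: x=[0.8745] v=[-6.2429]
Step 20: x=[0.5953] v=[-5.5840]
Step 21: x=[0.3530] v=[-4.8460]
Step 22: x=[0.1510] v=[-4.0394]
Step 23: x=[-0.0078] v=[-3.1755]
Step 24: x=[-0.1211] v=[-2.2666]
Step 25: x=[-0.1874] v=[-1.3256]
Step 26: x=[-0.2057] v=[-0.3658]
Step 27: x=[-0.1757] v=[0.5992]
First v>=0 after going negative at step 27, time=1.3500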